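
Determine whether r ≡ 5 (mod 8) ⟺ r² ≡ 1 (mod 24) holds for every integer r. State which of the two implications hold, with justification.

Neither direction holds.

(→) This fails: take r = 21. Then 21 ≡ 5 (mod 8), but 21² = 441 ≡ 9 (mod 24), not 1.

(←) This fails: take r = 1. Then 1² = 1 ≡ 1 (mod 24), yet 1 ≡ 1 (mod 8), not 5.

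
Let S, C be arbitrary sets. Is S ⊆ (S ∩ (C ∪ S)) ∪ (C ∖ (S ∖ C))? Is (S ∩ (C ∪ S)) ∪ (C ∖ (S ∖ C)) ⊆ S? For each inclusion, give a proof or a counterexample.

Only the forward inclusion holds.

(⊆) Let x ∈ S. Then either x ∈ S and x ∉ C; or x ∈ S ∩ C. In each case x ∈ (S ∩ (C ∪ S)) ∪ (C ∖ (S ∖ C)), so S ⊆ (S ∩ (C ∪ S)) ∪ (C ∖ (S ∖ C)).

(⊇) This inclusion fails. Take S = ∅, C = {1}; then 1 ∈ (S ∩ (C ∪ S)) ∪ (C ∖ (S ∖ C)) but 1 ∉ S.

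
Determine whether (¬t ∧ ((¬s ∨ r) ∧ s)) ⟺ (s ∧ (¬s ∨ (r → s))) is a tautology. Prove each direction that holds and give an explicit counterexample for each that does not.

(←) This fails. Under r = F, s = T, t = F, the left side is false but the right side is true.

(→) Assume the antecedent. If r is true, the antecedent forces (r = T, s = T, t = F), and s ∧ (¬s ∨ (r → s)) holds there. If r is false, the antecedent cannot hold. Either way s ∧ (¬s ∨ (r → s)) holds.

Only the forward implication holds.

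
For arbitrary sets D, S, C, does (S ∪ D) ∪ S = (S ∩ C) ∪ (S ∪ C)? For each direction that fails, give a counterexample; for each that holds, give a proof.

(⊆) fails and (⊇) fails.

Forward inclusion. This inclusion fails. Take D = {1}, S = ∅, C = ∅; then 1 ∈ (S ∪ D) ∪ S but 1 ∉ (S ∩ C) ∪ (S ∪ C).

Reverse inclusion. This inclusion fails. Take D = ∅, S = ∅, C = {1}; then 1 ∈ (S ∩ C) ∪ (S ∪ C) but 1 ∉ (S ∪ D) ∪ S.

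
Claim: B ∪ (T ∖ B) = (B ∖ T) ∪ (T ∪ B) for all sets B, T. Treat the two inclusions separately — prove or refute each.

Forward inclusion. Let x ∈ B ∪ (T ∖ B). Then either x ∈ B and x ∉ T; or x ∈ T and x ∉ B; or x ∈ B ∩ T. In each case x ∈ (B ∖ T) ∪ (T ∪ B), so B ∪ (T ∖ B) ⊆ (B ∖ T) ∪ (T ∪ B).

Reverse inclusion. Let x ∈ (B ∖ T) ∪ (T ∪ B). Then either x ∈ B and x ∉ T; or x ∈ T and x ∉ B; or x ∈ B ∩ T. In each case x ∈ B ∪ (T ∖ B), so (B ∖ T) ∪ (T ∪ B) ⊆ B ∪ (T ∖ B).

Both inclusions hold; the sets are equal.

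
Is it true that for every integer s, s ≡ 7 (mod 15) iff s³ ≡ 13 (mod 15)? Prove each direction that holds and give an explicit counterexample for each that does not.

Both implications hold.

(⟹) Suppose s ≡ 7 (mod 15). Write s = 15j + 7. Then (15j + 7)³ = 3375j³ + 4725j² + 2205j + 343 = 15(225j³ + 315j² + 147j + 22) + 13, so s³ ≡ 13 (mod 15).

(⟸) Conversely, suppose s³ ≡ 13 (mod 15). The only residue r in {0, …, 14} with r³ ≡ 13 (mod 15) is r = 7, so s ≡ 7 (mod 15).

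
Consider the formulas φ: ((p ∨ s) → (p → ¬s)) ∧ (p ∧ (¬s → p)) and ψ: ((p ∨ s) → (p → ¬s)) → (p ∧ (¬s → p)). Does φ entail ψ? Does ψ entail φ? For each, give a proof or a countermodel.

Not equivalent: only (⇒) holds.

[⇒] Assume the antecedent. If s is true, the antecedent cannot hold. If s is false, the antecedent forces (s = F, p = T), and the consequent holds there. Either way the consequent holds.

[⇐] This fails. Under s = T, p = T, the left side is false but the right side is true.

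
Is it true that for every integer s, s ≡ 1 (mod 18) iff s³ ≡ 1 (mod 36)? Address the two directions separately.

Forward direction. This fails: take s = 19. Then 19 ≡ 1 (mod 18), but 19³ = 6859 ≡ 19 (mod 36), not 1.

Converse. This fails: take s = 13. Then 13³ = 2197 ≡ 1 (mod 36), yet 13 ≡ 13 (mod 18), not 1.

(⇒) fails and (⇐) fails.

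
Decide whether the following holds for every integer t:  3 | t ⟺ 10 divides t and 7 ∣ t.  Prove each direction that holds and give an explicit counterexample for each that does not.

(⇒) This fails: take t = 3. Certainly 3 ∣ 3, but 10 ∤ 3.

(⇐) This fails: take t = 70. Both 10 ∣ 70 and 7 ∣ 70, yet 70 is not a multiple of 3 (since 70 = 23·3 + 1), so 3 ∤ 70.

Neither direction holds.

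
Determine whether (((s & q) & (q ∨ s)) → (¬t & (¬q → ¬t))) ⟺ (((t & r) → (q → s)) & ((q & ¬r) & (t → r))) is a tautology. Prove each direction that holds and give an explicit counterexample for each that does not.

Only the reverse direction holds.

Forward direction. This fails. Under r = F, s = F, t = F, q = F, the left side is true but the right side is false.

Converse. Assume the antecedent. If r is true, the antecedent cannot hold. If r is false, the antecedent forces (r = F, s = F, t = F, q = T) or (r = F, s = T, t = F, q = T), and the consequent holds there. Either way the consequent holds.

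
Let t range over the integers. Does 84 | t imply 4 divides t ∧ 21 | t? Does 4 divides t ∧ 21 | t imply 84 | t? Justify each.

(⟹) If 84 ∣ t, write t = 84q. Since 84 = 21·4, t = 4·(21q), so 4 ∣ t; and since 84 = 4·21, t = 21·(4q), so 21 ∣ t.

(⟸) Suppose 4 ∣ t and 21 ∣ t. Any common multiple of 4 and 21 is a multiple of their lcm; here gcd(4, 21) = 1, so lcm(4, 21) = 4·21 = 84, so 84 ∣ t.

Equivalent; both directions hold.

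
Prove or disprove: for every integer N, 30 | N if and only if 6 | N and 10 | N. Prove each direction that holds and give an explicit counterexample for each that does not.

Both directions hold.

[⇒] If 30 ∣ N, write N = 30q. Since 30 = 5·6, N = 6·(5q), so 6 ∣ N; and since 30 = 3·10, N = 10·(3q), so 10 ∣ N.

[⇐] Suppose 6 ∣ N and 10 ∣ N. Any common multiple of 6 and 10 is a multiple of their lcm; here lcm(6, 10) = 6·10/gcd(6, 10) = 60/2 = 30, so 30 ∣ N.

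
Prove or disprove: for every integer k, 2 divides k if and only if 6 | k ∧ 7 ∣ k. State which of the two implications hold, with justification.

(⇒) This fails: take k = 2. Certainly 2 ∣ 2, but 6 ∤ 2.

(⇐) Suppose 6 ∣ k and 7 ∣ k. Any common multiple of 6 and 7 is a multiple of their lcm; here gcd(6, 7) = 1, so lcm(6, 7) = 6·7 = 42, so 42 ∣ k. Since 2 ∣ 42, it follows that 2 ∣ k.

The forward direction fails; the converse holds.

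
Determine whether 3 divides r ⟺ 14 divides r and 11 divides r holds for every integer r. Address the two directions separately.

(⟹) This fails: take r = 3. Certainly 3 ∣ 3, but 14 ∤ 3.

(⟸) This fails: take r = 154. Both 14 ∣ 154 and 11 ∣ 154, yet 154 is not a multiple of 3 (since 154 = 51·3 + 1), so 3 ∤ 154.

Neither implication holds.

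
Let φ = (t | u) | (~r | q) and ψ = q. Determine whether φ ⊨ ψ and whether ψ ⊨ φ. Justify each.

(→) This fails. Under u = F, q = F, t = F, r = F, the left side is true but the right side is false.

(←) Assume the antecedent. If q is true, (t | u) | (~r | q) reduces to true regardless of the other variables. If q is false, the antecedent cannot hold. Either way (t | u) | (~r | q) holds.

Not equivalent: only (⇐) holds.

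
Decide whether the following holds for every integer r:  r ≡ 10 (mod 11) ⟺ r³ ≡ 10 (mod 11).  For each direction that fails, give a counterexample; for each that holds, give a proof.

The biconditional holds.

[⇐] Suppose r³ ≡ 10 (mod 11). The only residue r in {0, …, 10} with r³ ≡ 10 (mod 11) is r = 10, so r ≡ 10 (mod 11).

[⇒] Suppose r ≡ 10 (mod 11). Write r = 11j + 10. Then (11j + 10)³ = 1331j³ + 3630j² + 3300j + 1000 = 11(121j³ + 330j² + 300j + 90) + 10, so r³ ≡ 10 (mod 11).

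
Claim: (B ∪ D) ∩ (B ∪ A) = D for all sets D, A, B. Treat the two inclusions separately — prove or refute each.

Forward inclusion. This inclusion fails. Take D = ∅, A = ∅, B = {1}; then 1 ∈ (B ∪ D) ∩ (B ∪ A) but 1 ∉ D.

Reverse inclusion. This inclusion fails. Take D = {1}, A = ∅, B = ∅; then 1 ∈ D but 1 ∉ (B ∪ D) ∩ (B ∪ A).

Both inclusions fail.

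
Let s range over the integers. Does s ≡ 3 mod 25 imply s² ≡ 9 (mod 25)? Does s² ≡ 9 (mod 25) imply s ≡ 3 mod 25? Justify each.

(⇒) holds; (⇐) fails.

[⇒] Suppose s ≡ 3 mod 25. Write s = 25j + 3. Then (25j + 3)² = 625j² + 150j + 9 = 25(25j² + 6j) + 9, so s² ≡ 9 (mod 25).

[⇐] This fails: take s = 22. Then 22² = 484 ≡ 9 (mod 25), yet 22 ≡ 22 (mod 25), not 3.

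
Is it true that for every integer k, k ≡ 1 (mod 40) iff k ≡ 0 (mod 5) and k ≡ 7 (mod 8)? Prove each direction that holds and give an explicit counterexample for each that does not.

Neither implication holds.

(⇒) This fails: k = 1 gives 1 ≡ 1 (mod 40) but 1 ≡ 1 (mod 5), so the conjunction on the right does not hold.

(⇐) This fails: k = 15 satisfies both congruences on the right (15 ≡ 0 mod 5 and 15 ≡ 7 mod 8) yet 15 ≡ 15 (mod 40), not 1.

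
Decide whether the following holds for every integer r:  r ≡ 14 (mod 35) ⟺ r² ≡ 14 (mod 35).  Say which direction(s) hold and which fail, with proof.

(⇒) This fails: take r = 14. Then 14 ≡ 14 (mod 35), but 14² = 196 ≡ 21 (mod 35), not 14.

(⇐) This fails: take r = 7. Then 7² = 49 ≡ 14 (mod 35), yet 7 ≡ 7 (mod 35), not 14.

Neither implication holds.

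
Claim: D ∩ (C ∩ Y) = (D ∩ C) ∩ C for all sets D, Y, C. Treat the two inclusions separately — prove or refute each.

(⊆) Let x ∈ D ∩ (C ∩ Y). Then x ∈ D ∩ Y ∩ C, from which x ∈ (D ∩ C) ∩ C.

(⊇) This inclusion fails. Take D = {1}, Y = ∅, C = {1}; then 1 ∈ (D ∩ C) ∩ C but 1 ∉ D ∩ (C ∩ Y).

The sets are not equal: only the forward inclusion holds.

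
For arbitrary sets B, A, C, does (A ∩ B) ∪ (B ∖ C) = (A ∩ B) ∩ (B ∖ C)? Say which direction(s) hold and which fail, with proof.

Only the reverse inclusion holds.

(⊇) Let x ∈ (A ∩ B) ∩ (B ∖ C). Then x ∈ B ∩ A and x ∉ C, from which x ∈ (A ∩ B) ∪ (B ∖ C).

(⊆) This inclusion fails. Take B = {1}, A = ∅, C = ∅; then 1 ∈ (A ∩ B) ∪ (B ∖ C) but 1 ∉ (A ∩ B) ∩ (B ∖ C).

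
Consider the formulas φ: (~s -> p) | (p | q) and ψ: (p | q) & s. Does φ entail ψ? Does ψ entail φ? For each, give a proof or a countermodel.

Only the converse holds.

(⟹) This fails. Under p = T, q = F, s = F, the left side is true but the right side is false.

(⟸) Assume the antecedent. If p is true, (~s -> p) | (p | q) reduces to true regardless of the other variables. If p is false, the antecedent forces (p = F, q = T, s = T), and (~s -> p) | (p | q) holds there. Either way (~s -> p) | (p | q) holds.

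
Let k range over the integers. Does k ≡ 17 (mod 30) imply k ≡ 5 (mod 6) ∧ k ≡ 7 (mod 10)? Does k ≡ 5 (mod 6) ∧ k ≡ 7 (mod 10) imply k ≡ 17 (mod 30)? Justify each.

[⇒] Suppose k ≡ 17 (mod 30); write k = 30j + 17. Since 6 ∣ 30, reducing mod 6 gives k ≡ 17 ≡ 5 (mod 6); since 10 ∣ 30, reducing mod 10 gives k ≡ 17 ≡ 7 (mod 10).

[⇐] Conversely, if k ≡ 5 (mod 6) and k ≡ 7 (mod 10), then by the Chinese remainder theorem k ≡ 17 (mod 30). This is exactly k ≡ 17 (mod 30).

Both implications hold.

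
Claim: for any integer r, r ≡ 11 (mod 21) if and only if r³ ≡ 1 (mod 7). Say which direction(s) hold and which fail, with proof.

[⇒] Suppose r ≡ 11 (mod 21). Then r³ ≡ 11³ = 1331 (mod 21), and since 7 ∣ 21, also r³ ≡ 1 (mod 7).

[⇐] This fails: take r = 1. Then 1³ = 1 ≡ 1 (mod 7), yet 1 ≡ 1 (mod 21), not 11.

Not equivalent: only (⇒) holds.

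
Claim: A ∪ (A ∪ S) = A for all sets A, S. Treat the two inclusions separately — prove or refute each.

(⊆) This inclusion fails. Take A = ∅, S = {1}; then 1 ∈ A ∪ (A ∪ S) but 1 ∉ A.

(⊇) Let x ∈ A. Then either x ∈ A and x ∉ S; or x ∈ A ∩ S. In each case x ∈ A ∪ (A ∪ S), so A ⊆ A ∪ (A ∪ S).

The sets are not equal: only the reverse inclusion holds.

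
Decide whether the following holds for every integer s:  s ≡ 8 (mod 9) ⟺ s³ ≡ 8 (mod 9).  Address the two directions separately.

(⟸) This fails: take s = 2. Then 2³ = 8 ≡ 8 (mod 9), yet 2 ≡ 2 (mod 9), not 8.

(⟹) Suppose s ≡ 8 (mod 9). Write s = 9j + 8. Then (9j + 8)³ = 729j³ + 1944j² + 1728j + 512 = 9(81j³ + 216j² + 192j + 56) + 8, so s³ ≡ 8 (mod 9).

Only the forward implication holds.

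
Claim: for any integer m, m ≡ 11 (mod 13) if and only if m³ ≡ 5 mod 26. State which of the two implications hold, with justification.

(⇒) fails and (⇐) fails.

(⟹) This fails: take m = 24. Then 24 ≡ 11 (mod 13), but 24³ = 13824 ≡ 18 (mod 26), not 5.

(⟸) This fails: take m = 7. Then 7³ = 343 ≡ 5 (mod 26), yet 7 ≡ 7 (mod 13), not 11.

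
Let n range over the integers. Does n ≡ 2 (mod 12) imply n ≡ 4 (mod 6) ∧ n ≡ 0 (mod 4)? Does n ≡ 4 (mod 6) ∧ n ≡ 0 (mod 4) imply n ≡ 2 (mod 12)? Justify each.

Both directions fail.

(⇒) This fails: n = 2 gives 2 ≡ 2 (mod 12) but 2 ≡ 2 (mod 6), so the conjunction on the right does not hold.

(⇐) This fails: n = 4 satisfies both congruences on the right (4 ≡ 4 mod 6 and 4 ≡ 0 mod 4) yet 4 ≡ 4 (mod 12), not 2.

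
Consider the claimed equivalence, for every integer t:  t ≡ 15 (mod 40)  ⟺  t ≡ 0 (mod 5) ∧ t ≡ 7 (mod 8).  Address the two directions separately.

(→) Suppose t ≡ 15 (mod 40); write t = 40j + 15. Since 5 ∣ 40, reducing mod 5 gives t ≡ 15 ≡ 0 (mod 5); since 8 ∣ 40, reducing mod 8 gives t ≡ 15 ≡ 7 (mod 8).

(←) Conversely, if t ≡ 0 (mod 5) and t ≡ 7 (mod 8), then by the Chinese remainder theorem t ≡ 15 (mod 40). This is exactly t ≡ 15 (mod 40).

Equivalent; both directions hold.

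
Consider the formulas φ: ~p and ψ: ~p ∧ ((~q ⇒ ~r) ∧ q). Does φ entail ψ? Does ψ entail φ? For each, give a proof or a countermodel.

The forward direction fails; the converse holds.

(→) This fails. Under r = F, p = F, q = F, the left side is true but the right side is false.

(←) Assume the antecedent. If r is true, the antecedent forces (r = T, p = F, q = T), and ~p holds there. If r is false, the antecedent forces (r = F, p = F, q = T), and ~p holds there. Either way ~p holds.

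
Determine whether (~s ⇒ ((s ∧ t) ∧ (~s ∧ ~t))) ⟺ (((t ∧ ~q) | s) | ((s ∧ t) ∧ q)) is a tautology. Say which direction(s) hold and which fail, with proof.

(→) Assume the antecedent. If t is true, the antecedent forces (t = T, s = T, q = F) or (t = T, s = T, q = T), and ((t ∧ ~q) | s) | ((s ∧ t) ∧ q) holds there. If t is false, the antecedent forces (t = F, s = T, q = F) or (t = F, s = T, q = T), and ((t ∧ ~q) | s) | ((s ∧ t) ∧ q) holds there. Either way ((t ∧ ~q) | s) | ((s ∧ t) ∧ q) holds.

(←) This fails. Under t = T, s = F, q = F, the left side is false but the right side is true.

Only the forward implication holds.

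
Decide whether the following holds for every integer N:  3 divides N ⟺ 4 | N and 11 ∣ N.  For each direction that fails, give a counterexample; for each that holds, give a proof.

(⇒) fails and (⇐) fails.

Forward direction. This fails: take N = 3. Certainly 3 ∣ 3, but 4 ∤ 3.

Converse. This fails: take N = 44. Both 4 ∣ 44 and 11 ∣ 44, yet 44 is not a multiple of 3 (since 44 = 14·3 + 2), so 3 ∤ 44.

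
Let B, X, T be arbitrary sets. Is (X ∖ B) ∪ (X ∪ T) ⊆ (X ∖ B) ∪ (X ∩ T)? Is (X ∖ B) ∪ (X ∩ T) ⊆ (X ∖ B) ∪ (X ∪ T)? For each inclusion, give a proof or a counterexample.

Forward inclusion. This inclusion fails. Take B = {1}, X = {1}, T = ∅; then 1 ∈ (X ∖ B) ∪ (X ∪ T) but 1 ∉ (X ∖ B) ∪ (X ∩ T).

Reverse inclusion. Let x ∈ (X ∖ B) ∪ (X ∩ T). Then either x ∈ X and x ∉ B, T; or x ∈ X ∩ T and x ∉ B; or x ∈ B ∩ X ∩ T. In each case x ∈ (X ∖ B) ∪ (X ∪ T), so (X ∖ B) ∪ (X ∩ T) ⊆ (X ∖ B) ∪ (X ∪ T).

(⊆) fails; (⊇) holds.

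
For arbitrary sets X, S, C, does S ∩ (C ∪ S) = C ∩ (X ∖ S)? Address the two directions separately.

Neither inclusion holds.

(⊆) This inclusion fails. Take X = ∅, S = {1}, C = ∅; then 1 ∈ S ∩ (C ∪ S) but 1 ∉ C ∩ (X ∖ S).

(⊇) This inclusion fails. Take X = {1}, S = ∅, C = {1}; then 1 ∈ C ∩ (X ∖ S) but 1 ∉ S ∩ (C ∪ S).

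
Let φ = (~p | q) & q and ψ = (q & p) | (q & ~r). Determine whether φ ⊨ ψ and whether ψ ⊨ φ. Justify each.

Not equivalent: only (⇐) holds.

Forward direction. This fails. Under r = T, p = F, q = T, the left side is true but the right side is false.

Converse. Assume the antecedent. If r is true, the antecedent forces (r = T, p = T, q = T), and (~p | q) & q holds there. If r is false, the antecedent forces (r = F, p = F, q = T) or (r = F, p = T, q = T), and (~p | q) & q holds there. Either way (~p | q) & q holds.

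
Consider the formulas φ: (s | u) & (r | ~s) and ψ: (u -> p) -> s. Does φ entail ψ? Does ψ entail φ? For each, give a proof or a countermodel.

Neither direction holds.

(→) This fails. Under u = T, s = F, r = F, p = T, the left side is true but the right side is false.

(←) This fails. Under u = F, s = T, r = F, p = F, the left side is false but the right side is true.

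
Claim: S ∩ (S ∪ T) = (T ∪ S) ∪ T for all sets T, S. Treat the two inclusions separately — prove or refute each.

(⊆) Let x ∈ S ∩ (S ∪ T). Then either x ∈ S and x ∉ T; or x ∈ T ∩ S. In each case x ∈ (T ∪ S) ∪ T, so S ∩ (S ∪ T) ⊆ (T ∪ S) ∪ T.

(⊇) This inclusion fails. Take T = {1}, S = ∅; then 1 ∈ (T ∪ S) ∪ T but 1 ∉ S ∩ (S ∪ T).

The sets are not equal: only the forward inclusion holds.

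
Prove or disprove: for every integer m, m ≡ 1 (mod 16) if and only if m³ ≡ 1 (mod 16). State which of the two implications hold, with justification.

Both directions hold; the statement is true.

(→) Suppose m ≡ 1 (mod 16). Write m = 16j + 1. Then (16j + 1)³ = 4096j³ + 768j² + 48j + 1 = 16(256j³ + 48j² + 3j) + 1, so m³ ≡ 1 (mod 16).

(←) Conversely, suppose m³ ≡ 1 (mod 16). The only residue r in {0, …, 15} with r³ ≡ 1 (mod 16) is r = 1, so m ≡ 1 (mod 16).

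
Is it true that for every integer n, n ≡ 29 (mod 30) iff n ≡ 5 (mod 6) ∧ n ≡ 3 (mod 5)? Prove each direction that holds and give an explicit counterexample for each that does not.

[⇒] This fails: n = 29 gives 29 ≡ 29 (mod 30) but 29 ≡ 4 (mod 5), so the conjunction on the right does not hold.

[⇐] This fails: n = 23 satisfies both congruences on the right (23 ≡ 5 mod 6 and 23 ≡ 3 mod 5) yet 23 ≡ 23 (mod 30), not 29.

Neither implication holds.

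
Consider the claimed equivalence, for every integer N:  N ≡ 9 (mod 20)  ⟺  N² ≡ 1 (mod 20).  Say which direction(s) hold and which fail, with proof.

(⇒) holds; (⇐) fails.

(⟸) This fails: take N = 1. Then 1² = 1 ≡ 1 (mod 20), yet 1 ≡ 1 (mod 20), not 9.

(⟹) Suppose N ≡ 9 (mod 20). Write N = 20j + 9. Then (20j + 9)² = 400j² + 360j + 81 = 20(20j² + 18j + 4) + 1, so N² ≡ 1 (mod 20).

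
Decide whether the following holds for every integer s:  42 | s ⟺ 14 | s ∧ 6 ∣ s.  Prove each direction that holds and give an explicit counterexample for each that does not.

Both directions hold; the statement is true.

(⇒) If 42 ∣ s, write s = 42q. Since 42 = 3·14, s = 14·(3q), so 14 ∣ s; and since 42 = 7·6, s = 6·(7q), so 6 ∣ s.

(⇐) Suppose 14 ∣ s and 6 ∣ s. Any common multiple of 14 and 6 is a multiple of their lcm; here lcm(14, 6) = 14·6/gcd(14, 6) = 84/2 = 42, so 42 ∣ s.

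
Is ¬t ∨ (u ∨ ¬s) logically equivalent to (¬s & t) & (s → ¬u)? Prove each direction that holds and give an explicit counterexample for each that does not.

Not equivalent: only (⇐) holds.

(→) This fails. Under s = F, u = F, t = F, the left side is true but the right side is false.

(←) Assume the antecedent. If s is true, the antecedent cannot hold. If s is false, ¬t ∨ (u ∨ ¬s) reduces to true regardless of the other variables. Either way ¬t ∨ (u ∨ ¬s) holds.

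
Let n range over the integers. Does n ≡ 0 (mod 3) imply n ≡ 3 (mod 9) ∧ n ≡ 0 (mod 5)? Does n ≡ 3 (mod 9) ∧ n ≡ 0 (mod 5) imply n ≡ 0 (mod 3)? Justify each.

(⟹) This fails: n = 0 gives 0 ≡ 0 (mod 3) but 0 ≡ 0 (mod 9), so the conjunction on the right does not hold.

(⟸) Conversely, if n ≡ 3 (mod 9) and n ≡ 0 (mod 5), then by the Chinese remainder theorem n ≡ 30 (mod 45). Since 30 ≡ 0 (mod 3) and 3 ∣ 45, we get n ≡ 0 (mod 3).

(⇒) fails; (⇐) holds.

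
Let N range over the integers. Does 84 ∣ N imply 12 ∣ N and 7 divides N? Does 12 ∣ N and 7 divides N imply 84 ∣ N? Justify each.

(⇐) Suppose 12 ∣ N and 7 ∣ N. Any common multiple of 12 and 7 is a multiple of their lcm; here gcd(12, 7) = 1, so lcm(12, 7) = 12·7 = 84, so 84 ∣ N.

(⇒) If 84 ∣ N, write N = 84q. Since 84 = 7·12, N = 12·(7q), so 12 ∣ N; and since 84 = 12·7, N = 7·(12q), so 7 ∣ N.

Both directions hold; the statement is true.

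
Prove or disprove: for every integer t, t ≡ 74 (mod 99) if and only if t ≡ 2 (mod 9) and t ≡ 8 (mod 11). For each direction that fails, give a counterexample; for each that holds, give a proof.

Both directions hold; the statement is true.

(⇒) Suppose t ≡ 74 (mod 99); write t = 99j + 74. Since 9 ∣ 99, reducing mod 9 gives t ≡ 74 ≡ 2 (mod 9); since 11 ∣ 99, reducing mod 11 gives t ≡ 74 ≡ 8 (mod 11).

(⇐) Conversely, if t ≡ 2 (mod 9) and t ≡ 8 (mod 11), then by the Chinese remainder theorem t ≡ 74 (mod 99). This is exactly t ≡ 74 (mod 99).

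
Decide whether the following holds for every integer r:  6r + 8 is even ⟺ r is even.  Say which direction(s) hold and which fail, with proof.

(⟸) Suppose r is even. Since 6 is even, 6r is even for every r, so 6r + 8 has the same parity as 8, which is even. Hence 6r + 8 is even.

(⟹) This fails: take r = 7. Then 6r + 8 = 50, which is even, yet r = 7 is odd, not even.

(⇒) fails; (⇐) holds.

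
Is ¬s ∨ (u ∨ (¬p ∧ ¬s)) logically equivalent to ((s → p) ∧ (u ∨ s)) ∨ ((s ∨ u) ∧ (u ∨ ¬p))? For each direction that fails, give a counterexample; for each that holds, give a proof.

[⇒] This fails. Under p = F, u = F, s = F, the left side is true but the right side is false.

[⇐] This fails. Under p = F, u = F, s = T, the left side is false but the right side is true.

Both directions fail.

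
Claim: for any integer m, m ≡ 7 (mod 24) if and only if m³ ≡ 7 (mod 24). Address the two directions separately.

Both directions hold; the statement is true.

(←) Suppose m³ ≡ 7 (mod 24). The only residue r in {0, …, 23} with r³ ≡ 7 (mod 24) is r = 7, so m ≡ 7 (mod 24).

(→) Suppose m ≡ 7 (mod 24). Write m = 24j + 7. Then (24j + 7)³ = 13824j³ + 12096j² + 3528j + 343 = 24(576j³ + 504j² + 147j + 14) + 7, so m³ ≡ 7 (mod 24).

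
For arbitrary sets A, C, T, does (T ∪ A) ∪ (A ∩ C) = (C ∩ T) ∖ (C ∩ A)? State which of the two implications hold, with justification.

Forward inclusion. This inclusion fails. Take A = {1}, C = ∅, T = ∅; then 1 ∈ (T ∪ A) ∪ (A ∩ C) but 1 ∉ (C ∩ T) ∖ (C ∩ A).

Reverse inclusion. Let x ∈ (C ∩ T) ∖ (C ∩ A). Then x ∈ C ∩ T and x ∉ A, from which x ∈ (T ∪ A) ∪ (A ∩ C).

Only the reverse inclusion holds.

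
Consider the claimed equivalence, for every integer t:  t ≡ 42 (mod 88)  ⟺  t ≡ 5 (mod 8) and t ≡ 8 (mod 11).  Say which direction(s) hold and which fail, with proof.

Forward direction. This fails: t = 42 gives 42 ≡ 42 (mod 88) but 42 ≡ 2 (mod 8), so the conjunction on the right does not hold.

Converse. This fails: t = 85 satisfies both congruences on the right (85 ≡ 5 mod 8 and 85 ≡ 8 mod 11) yet 85 ≡ 85 (mod 88), not 42.

Neither direction holds.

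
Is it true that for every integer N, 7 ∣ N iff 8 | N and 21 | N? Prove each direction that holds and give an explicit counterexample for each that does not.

(→) This fails: take N = 7. Certainly 7 ∣ 7, but 8 ∤ 7.

(←) Suppose 8 ∣ N and 21 ∣ N. Any common multiple of 8 and 21 is a multiple of their lcm; here gcd(8, 21) = 1, so lcm(8, 21) = 8·21 = 168, so 168 ∣ N. Since 7 ∣ 168, it follows that 7 ∣ N.

(⇒) fails; (⇐) holds.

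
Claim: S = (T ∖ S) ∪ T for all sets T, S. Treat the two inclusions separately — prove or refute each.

(⊆) fails and (⊇) fails.

(⟹) This inclusion fails. Take T = ∅, S = {1}; then 1 ∈ S but 1 ∉ (T ∖ S) ∪ T.

(⟸) This inclusion fails. Take T = {1}, S = ∅; then 1 ∈ (T ∖ S) ∪ T but 1 ∉ S.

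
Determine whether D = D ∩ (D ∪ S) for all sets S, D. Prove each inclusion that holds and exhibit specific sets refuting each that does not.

(⟸) Let x ∈ D ∩ (D ∪ S). Then either x ∈ D and x ∉ S; or x ∈ S ∩ D. In each case x ∈ D, so D ∩ (D ∪ S) ⊆ D.

(⟹) Let x ∈ D. Then either x ∈ D and x ∉ S; or x ∈ S ∩ D. In each case x ∈ D ∩ (D ∪ S), so D ⊆ D ∩ (D ∪ S).

Both inclusions hold; the sets are equal.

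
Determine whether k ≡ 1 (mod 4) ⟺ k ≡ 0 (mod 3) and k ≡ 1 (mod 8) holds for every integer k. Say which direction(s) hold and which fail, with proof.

Only the converse holds.

(←) If k ≡ 0 (mod 3) and k ≡ 1 (mod 8), then by the Chinese remainder theorem k ≡ 9 (mod 24). Since 9 ≡ 1 (mod 4) and 4 ∣ 24, we get k ≡ 1 (mod 4).

(→) This fails: k = 1 gives 1 ≡ 1 (mod 4) but 1 ≡ 1 (mod 3), so the conjunction on the right does not hold.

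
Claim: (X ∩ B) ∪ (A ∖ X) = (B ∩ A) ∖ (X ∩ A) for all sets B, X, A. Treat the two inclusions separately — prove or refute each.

Forward inclusion. This inclusion fails. Take B = {1}, X = {1}, A = ∅; then 1 ∈ (X ∩ B) ∪ (A ∖ X) but 1 ∉ (B ∩ A) ∖ (X ∩ A).

Reverse inclusion. Let x ∈ (B ∩ A) ∖ (X ∩ A). Then x ∈ B ∩ A and x ∉ X, from which x ∈ (X ∩ B) ∪ (A ∖ X).

The sets are not equal: only the reverse inclusion holds.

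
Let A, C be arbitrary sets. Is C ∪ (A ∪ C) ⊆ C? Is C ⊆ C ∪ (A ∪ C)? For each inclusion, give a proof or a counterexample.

Forward inclusion. This inclusion fails. Take A = {1}, C = ∅; then 1 ∈ C ∪ (A ∪ C) but 1 ∉ C.

Reverse inclusion. Let x ∈ C. Then either x ∈ C and x ∉ A; or x ∈ A ∩ C. In each case x ∈ C ∪ (A ∪ C), so C ⊆ C ∪ (A ∪ C).

(⊆) fails; (⊇) holds.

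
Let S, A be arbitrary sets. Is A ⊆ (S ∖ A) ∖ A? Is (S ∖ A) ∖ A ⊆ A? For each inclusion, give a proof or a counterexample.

(⟹) This inclusion fails. Take S = ∅, A = {1}; then 1 ∈ A but 1 ∉ (S ∖ A) ∖ A.

(⟸) This inclusion fails. Take S = {1}, A = ∅; then 1 ∈ (S ∖ A) ∖ A but 1 ∉ A.

Neither inclusion holds.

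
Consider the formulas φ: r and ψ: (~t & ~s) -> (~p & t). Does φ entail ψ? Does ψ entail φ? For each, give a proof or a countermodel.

(⇒) fails and (⇐) fails.

Forward direction. This fails. Under t = F, r = T, s = F, p = F, the left side is true but the right side is false.

Converse. This fails. Under t = T, r = F, s = F, p = F, the left side is false but the right side is true.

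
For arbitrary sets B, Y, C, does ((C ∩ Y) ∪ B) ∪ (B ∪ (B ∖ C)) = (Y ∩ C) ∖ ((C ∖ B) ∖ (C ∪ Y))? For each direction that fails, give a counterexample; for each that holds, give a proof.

(⟹) This inclusion fails. Take B = {1}, Y = ∅, C = ∅; then 1 ∈ ((C ∩ Y) ∪ B) ∪ (B ∪ (B ∖ C)) but 1 ∉ (Y ∩ C) ∖ ((C ∖ B) ∖ (C ∪ Y)).

(⟸) Let x ∈ (Y ∩ C) ∖ ((C ∖ B) ∖ (C ∪ Y)). Then either x ∈ Y ∩ C and x ∉ B; or x ∈ B ∩ Y ∩ C. In each case x ∈ ((C ∩ Y) ∪ B) ∪ (B ∪ (B ∖ C)), so (Y ∩ C) ∖ ((C ∖ B) ∖ (C ∪ Y)) ⊆ ((C ∩ Y) ∪ B) ∪ (B ∪ (B ∖ C)).

Only the reverse inclusion holds.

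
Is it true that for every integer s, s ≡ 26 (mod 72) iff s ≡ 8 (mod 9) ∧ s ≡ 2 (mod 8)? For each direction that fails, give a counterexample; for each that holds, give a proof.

Both directions hold.

(⟹) Suppose s ≡ 26 (mod 72); write s = 72j + 26. Since 9 ∣ 72, reducing mod 9 gives s ≡ 26 ≡ 8 (mod 9); since 8 ∣ 72, reducing mod 8 gives s ≡ 26 ≡ 2 (mod 8).

(⟸) Conversely, if s ≡ 8 (mod 9) and s ≡ 2 (mod 8), then by the Chinese remainder theorem s ≡ 26 (mod 72). This is exactly s ≡ 26 (mod 72).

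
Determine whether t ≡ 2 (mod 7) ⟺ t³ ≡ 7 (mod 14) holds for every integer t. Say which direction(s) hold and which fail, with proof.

(⇒) This fails: take t = 2. Then 2 ≡ 2 (mod 7), but 2³ = 8 ≡ 8 (mod 14), not 7.

(⇐) This fails: take t = 7. Then 7³ = 343 ≡ 7 (mod 14), yet 7 ≡ 0 (mod 7), not 2.

(⇒) fails and (⇐) fails.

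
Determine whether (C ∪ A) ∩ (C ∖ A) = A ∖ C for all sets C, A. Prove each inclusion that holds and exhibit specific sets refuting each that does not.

(⊆) This inclusion fails. Take C = {1}, A = ∅; then 1 ∈ (C ∪ A) ∩ (C ∖ A) but 1 ∉ A ∖ C.

(⊇) This inclusion fails. Take C = ∅, A = {1}; then 1 ∈ A ∖ C but 1 ∉ (C ∪ A) ∩ (C ∖ A).

Both inclusions fail.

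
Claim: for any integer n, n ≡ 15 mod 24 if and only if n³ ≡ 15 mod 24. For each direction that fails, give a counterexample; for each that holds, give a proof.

Equivalent; both directions hold.

(⟹) Suppose n ≡ 15 mod 24. Write n = 24j + 15. Then (24j + 15)³ = 13824j³ + 25920j² + 16200j + 3375 = 24(576j³ + 1080j² + 675j + 140) + 15, so n³ ≡ 15 (mod 24).

(⟸) Conversely, suppose n³ ≡ 15 (mod 24). The only residue r in {0, …, 23} with r³ ≡ 15 (mod 24) is r = 15, so n ≡ 15 (mod 24).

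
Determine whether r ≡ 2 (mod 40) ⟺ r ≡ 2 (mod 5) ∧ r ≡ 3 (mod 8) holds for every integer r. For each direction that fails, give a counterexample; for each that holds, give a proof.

(⟹) This fails: r = 2 gives 2 ≡ 2 (mod 40) but 2 ≡ 2 (mod 8), so the conjunction on the right does not hold.

(⟸) This fails: r = 27 satisfies both congruences on the right (27 ≡ 2 mod 5 and 27 ≡ 3 mod 8) yet 27 ≡ 27 (mod 40), not 2.

Both directions fail.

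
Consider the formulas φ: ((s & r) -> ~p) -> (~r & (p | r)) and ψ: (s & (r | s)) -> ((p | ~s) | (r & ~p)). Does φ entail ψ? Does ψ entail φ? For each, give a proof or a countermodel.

Converse. This fails. Under r = F, p = F, s = F, the left side is false but the right side is true.

Forward direction. Assume the antecedent. If r is true, the consequent reduces to true regardless of the other variables. If r is false, the antecedent forces (r = F, p = T, s = F) or (r = F, p = T, s = T), and the consequent holds there. Either way the consequent holds.

(⇒) holds; (⇐) fails.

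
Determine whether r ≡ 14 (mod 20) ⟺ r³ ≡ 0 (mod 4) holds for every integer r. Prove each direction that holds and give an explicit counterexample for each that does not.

Only the forward implication holds.

(⇒) Suppose r ≡ 14 (mod 20). Then r³ ≡ 14³ = 2744 (mod 20), and since 4 ∣ 20, also r³ ≡ 0 (mod 4).

(⇐) This fails: take r = 0. Then 0³ = 0 ≡ 0 (mod 4), yet 0 ≡ 0 (mod 20), not 14.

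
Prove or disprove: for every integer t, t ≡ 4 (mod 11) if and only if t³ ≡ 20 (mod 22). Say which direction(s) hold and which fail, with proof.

Forward direction. This fails: take t = 15. Then 15 ≡ 4 (mod 11), but 15³ = 3375 ≡ 9 (mod 22), not 20.

Converse. The residues r modulo 22 with r³ ≡ 20 (mod 22) are exactly {4}, and each is ≡ 4 (mod 11).

Not equivalent: only (⇐) holds.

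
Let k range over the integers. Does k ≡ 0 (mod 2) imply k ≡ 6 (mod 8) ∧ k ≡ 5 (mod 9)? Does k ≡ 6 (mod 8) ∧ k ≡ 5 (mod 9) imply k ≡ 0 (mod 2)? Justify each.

Forward direction. This fails: k = 0 gives 0 ≡ 0 (mod 2) but 0 ≡ 0 (mod 8), so the conjunction on the right does not hold.

Converse. If k ≡ 6 (mod 8) and k ≡ 5 (mod 9), then by the Chinese remainder theorem k ≡ 14 (mod 72). Since 14 ≡ 0 (mod 2) and 2 ∣ 72, we get k ≡ 0 (mod 2).

(⇒) fails; (⇐) holds.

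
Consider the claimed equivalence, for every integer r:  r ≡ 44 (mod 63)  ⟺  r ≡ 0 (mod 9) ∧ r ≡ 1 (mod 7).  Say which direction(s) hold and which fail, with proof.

Neither direction holds.

[⇒] This fails: r = 44 gives 44 ≡ 44 (mod 63) but 44 ≡ 8 (mod 9), so the conjunction on the right does not hold.

[⇐] This fails: r = 36 satisfies both congruences on the right (36 ≡ 0 mod 9 and 36 ≡ 1 mod 7) yet 36 ≡ 36 (mod 63), not 44.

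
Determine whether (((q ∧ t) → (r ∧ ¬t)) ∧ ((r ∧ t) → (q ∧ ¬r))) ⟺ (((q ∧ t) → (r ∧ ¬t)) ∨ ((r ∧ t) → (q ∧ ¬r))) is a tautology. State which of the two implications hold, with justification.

(⇒) holds; (⇐) fails.

(→) Assume the antecedent. If q is true, the antecedent forces (q = T, r = F, t = F) or (q = T, r = T, t = F), and the consequent holds there. If q is false, the consequent reduces to true regardless of the other variables. Either way the consequent holds.

(←) This fails. Under q = T, r = F, t = T, the left side is false but the right side is true.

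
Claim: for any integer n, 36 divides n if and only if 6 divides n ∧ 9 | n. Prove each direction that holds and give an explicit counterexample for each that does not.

[⇒] If 36 ∣ n, write n = 36q. Since 36 = 6·6, n = 6·(6q), so 6 ∣ n; and since 36 = 4·9, n = 9·(4q), so 9 ∣ n.

[⇐] This fails: take n = 18. Both 6 ∣ 18 and 9 ∣ 18, yet 18 is not a multiple of 36 (since 18 = 0·36 + 18), so 36 ∤ 18.

Only the forward implication holds.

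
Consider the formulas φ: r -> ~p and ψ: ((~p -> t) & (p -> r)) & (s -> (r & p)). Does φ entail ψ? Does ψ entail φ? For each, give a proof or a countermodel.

Neither implication holds.

(→) This fails. Under r = F, p = F, t = F, s = F, the left side is true but the right side is false.

(←) This fails. Under r = T, p = T, t = F, s = F, the left side is false but the right side is true.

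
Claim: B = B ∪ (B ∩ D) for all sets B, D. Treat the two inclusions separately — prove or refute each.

Both inclusions hold; the sets are equal.

Reverse inclusion. Let x ∈ B ∪ (B ∩ D). Then either x ∈ B and x ∉ D; or x ∈ B ∩ D. In each case x ∈ B, so B ∪ (B ∩ D) ⊆ B.

Forward inclusion. Let x ∈ B. Then either x ∈ B and x ∉ D; or x ∈ B ∩ D. In each case x ∈ B ∪ (B ∩ D), so B ⊆ B ∪ (B ∩ D).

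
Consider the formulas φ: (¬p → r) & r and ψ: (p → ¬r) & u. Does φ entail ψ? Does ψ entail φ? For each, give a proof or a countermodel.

(⟹) This fails. Under u = F, p = F, r = T, the left side is true but the right side is false.

(⟸) This fails. Under u = T, p = F, r = F, the left side is false but the right side is true.

(⇒) fails and (⇐) fails.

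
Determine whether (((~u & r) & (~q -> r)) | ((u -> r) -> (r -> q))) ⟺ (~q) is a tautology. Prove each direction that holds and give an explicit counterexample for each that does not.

Forward direction. This fails. Under r = F, u = F, q = T, the left side is true but the right side is false.

Converse. This fails. Under r = T, u = T, q = F, the left side is false but the right side is true.

Neither implication holds.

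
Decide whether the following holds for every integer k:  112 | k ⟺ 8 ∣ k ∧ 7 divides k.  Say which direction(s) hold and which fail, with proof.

Not equivalent: only (⇒) holds.

[⇒] If 112 ∣ k, write k = 112q. Since 112 = 14·8, k = 8·(14q), so 8 ∣ k; and since 112 = 16·7, k = 7·(16q), so 7 ∣ k.

[⇐] This fails: take k = 56. Both 8 ∣ 56 and 7 ∣ 56, yet 56 is not a multiple of 112 (since 56 = 0·112 + 56), so 112 ∤ 56.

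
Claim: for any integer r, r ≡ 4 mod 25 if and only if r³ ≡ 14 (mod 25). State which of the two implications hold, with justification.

Both directions hold; the statement is true.

Forward direction. Suppose r ≡ 4 mod 25. Write r = 25j + 4. Then (25j + 4)³ = 15625j³ + 7500j² + 1200j + 64 = 25(625j³ + 300j² + 48j + 2) + 14, so r³ ≡ 14 (mod 25).

Converse. Suppose r³ ≡ 14 (mod 25). The only residue r in {0, …, 24} with r³ ≡ 14 (mod 25) is r = 4, so r ≡ 4 (mod 25).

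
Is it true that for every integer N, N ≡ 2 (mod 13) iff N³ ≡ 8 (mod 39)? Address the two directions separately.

Both directions fail.

(⟹) This fails: take N = 15. Then 15 ≡ 2 (mod 13), but 15³ = 3375 ≡ 21 (mod 39), not 8.

(⟸) This fails: take N = 5. Then 5³ = 125 ≡ 8 (mod 39), yet 5 ≡ 5 (mod 13), not 2.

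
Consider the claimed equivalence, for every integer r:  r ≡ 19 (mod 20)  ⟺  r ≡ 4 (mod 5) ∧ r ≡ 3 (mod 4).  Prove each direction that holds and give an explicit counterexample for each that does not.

(⟸) If r ≡ 4 (mod 5) and r ≡ 3 (mod 4), then by the Chinese remainder theorem r ≡ 19 (mod 20). This is exactly r ≡ 19 (mod 20).

(⟹) Suppose r ≡ 19 (mod 20); write r = 20j + 19. Since 5 ∣ 20, reducing mod 5 gives r ≡ 19 ≡ 4 (mod 5); since 4 ∣ 20, reducing mod 4 gives r ≡ 19 ≡ 3 (mod 4).

Both implications hold.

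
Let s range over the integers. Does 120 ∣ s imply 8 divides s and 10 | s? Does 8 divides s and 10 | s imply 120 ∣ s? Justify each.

Only the forward direction holds.

(⇒) If 120 ∣ s, write s = 120q. Since 120 = 15·8, s = 8·(15q), so 8 ∣ s; and since 120 = 12·10, s = 10·(12q), so 10 ∣ s.

(⇐) This fails: take s = 40. Both 8 ∣ 40 and 10 ∣ 40, yet 40 is not a multiple of 120 (since 40 = 0·120 + 40), so 120 ∤ 40.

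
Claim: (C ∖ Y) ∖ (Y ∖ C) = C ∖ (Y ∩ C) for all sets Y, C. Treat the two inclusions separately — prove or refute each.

The two sets are equal.

(⟹) Let x ∈ (C ∖ Y) ∖ (Y ∖ C). Then x ∈ C and x ∉ Y, from which x ∈ C ∖ (Y ∩ C).

(⟸) Let x ∈ C ∖ (Y ∩ C). Then x ∈ C and x ∉ Y, from which x ∈ (C ∖ Y) ∖ (Y ∖ C).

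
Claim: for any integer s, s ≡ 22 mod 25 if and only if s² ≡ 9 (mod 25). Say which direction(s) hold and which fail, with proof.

(→) Suppose s ≡ 22 mod 25. Write s = 25j + 22. Then (25j + 22)² = 625j² + 1100j + 484 = 25(25j² + 44j + 19) + 9, so s² ≡ 9 (mod 25).

(←) This fails: take s = 3. Then 3² = 9 ≡ 9 (mod 25), yet 3 ≡ 3 (mod 25), not 22.

The forward direction holds; the converse fails.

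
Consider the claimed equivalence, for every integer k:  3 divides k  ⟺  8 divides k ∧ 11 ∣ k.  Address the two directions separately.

(⇒) fails and (⇐) fails.

[⇒] This fails: take k = 3. Certainly 3 ∣ 3, but 8 ∤ 3.

[⇐] This fails: take k = 88. Both 8 ∣ 88 and 11 ∣ 88, yet 88 is not a multiple of 3 (since 88 = 29·3 + 1), so 3 ∤ 88.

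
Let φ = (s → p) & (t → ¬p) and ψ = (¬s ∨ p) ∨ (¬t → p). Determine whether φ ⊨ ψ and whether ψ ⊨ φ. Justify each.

Only the forward direction holds.

(⟸) This fails. Under s = T, t = T, p = F, the left side is false but the right side is true.

(⟹) Assume the antecedent. If s is true, the antecedent forces (s = T, t = F, p = T), and (¬s ∨ p) ∨ (¬t → p) holds there. If s is false, (¬s ∨ p) ∨ (¬t → p) reduces to true regardless of the other variables. Either way (¬s ∨ p) ∨ (¬t → p) holds.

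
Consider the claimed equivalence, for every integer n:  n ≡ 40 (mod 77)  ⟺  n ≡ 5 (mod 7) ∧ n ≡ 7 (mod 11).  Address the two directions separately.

(⇒) Suppose n ≡ 40 (mod 77); write n = 77j + 40. Since 7 ∣ 77, reducing mod 7 gives n ≡ 40 ≡ 5 (mod 7); since 11 ∣ 77, reducing mod 11 gives n ≡ 40 ≡ 7 (mod 11).

(⇐) Conversely, if n ≡ 5 (mod 7) and n ≡ 7 (mod 11), then by the Chinese remainder theorem n ≡ 40 (mod 77). This is exactly n ≡ 40 (mod 77).

Equivalent; both directions hold.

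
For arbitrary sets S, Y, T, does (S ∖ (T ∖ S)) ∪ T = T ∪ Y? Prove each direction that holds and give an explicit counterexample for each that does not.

Forward inclusion. This inclusion fails. Take S = {1}, Y = ∅, T = ∅; then 1 ∈ (S ∖ (T ∖ S)) ∪ T but 1 ∉ T ∪ Y.

Reverse inclusion. This inclusion fails. Take S = ∅, Y = {1}, T = ∅; then 1 ∈ T ∪ Y but 1 ∉ (S ∖ (T ∖ S)) ∪ T.

Both inclusions fail.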